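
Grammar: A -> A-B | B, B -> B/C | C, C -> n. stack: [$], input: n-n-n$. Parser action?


no handle on stack; shift 'n'
Action: shift


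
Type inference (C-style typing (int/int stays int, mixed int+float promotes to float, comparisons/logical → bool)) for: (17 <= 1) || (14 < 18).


Operand types: bool || bool
Rule: logical operators take bool operands and yield bool
Result type: bool


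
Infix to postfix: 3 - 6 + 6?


Left to right (same or higher precedence on left)
Postfix: 3 6 - 6 +


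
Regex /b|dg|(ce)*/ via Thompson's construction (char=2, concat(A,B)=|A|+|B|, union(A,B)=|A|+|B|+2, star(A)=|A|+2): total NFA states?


Syntax tree has 5 char leaf(s), 2 union(s), 1 star(s)
chars contribute 5×2 = 10; each union adds +2; each star adds +2
Total: 10 + 4 + 2 = 16 states


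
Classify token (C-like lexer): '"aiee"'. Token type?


Pattern: double-quoted sequence
Type: STRING_LITERAL


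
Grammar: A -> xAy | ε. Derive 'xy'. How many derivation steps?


Derivation: A => xAy => xy
Steps: 2


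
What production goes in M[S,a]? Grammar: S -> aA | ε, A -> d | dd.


For [S, a]: 'a' ∈ FIRST(aA)
Entry: S -> aA


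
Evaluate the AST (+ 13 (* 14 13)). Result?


Evaluate inner: (* 14 13) = 182
Evaluate root: (+ 13 182) = 195
Result: 195


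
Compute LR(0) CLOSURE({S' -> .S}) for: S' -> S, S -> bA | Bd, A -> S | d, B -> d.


Start: S' -> .S
For each item with dot before a nonterminal B, add B -> .γ for every B-production
Closure: [S' -> .S, S -> .bA, S -> .Bd, B -> .d]


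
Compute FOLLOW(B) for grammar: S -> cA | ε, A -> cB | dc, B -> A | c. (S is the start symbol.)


$ ∈ FOLLOW(S). For each A -> αBβ: add FIRST(β)\{ε} to FOLLOW(B); if β nullable, add FOLLOW(A).
FOLLOW(B) = {$}


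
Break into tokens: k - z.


Scan left to right, longest-match per lexeme
Tokens: ID(k), OP(-), ID(z)


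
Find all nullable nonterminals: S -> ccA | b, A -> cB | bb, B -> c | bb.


A nonterminal is nullable iff some alternative derives ε (directly, or every symbol in it is nullable)
Nullable: {}


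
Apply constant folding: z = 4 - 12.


4 - 12 = -8 at compile time
Optimized: z = -8


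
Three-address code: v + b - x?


Break into single-operator statements:
t1 = v + b
t2 = t1 - x


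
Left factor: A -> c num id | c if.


Common prefix: 'c'
Factored: A -> c A', A' -> num id | if


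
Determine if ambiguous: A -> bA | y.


right-linear, alternatives start with distinct terminals 'b' vs 'y': unique leftmost derivation
Unambiguous


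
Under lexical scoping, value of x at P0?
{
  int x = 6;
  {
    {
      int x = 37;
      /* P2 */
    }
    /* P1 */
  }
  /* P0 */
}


x declared in the same block as P0
x = 6


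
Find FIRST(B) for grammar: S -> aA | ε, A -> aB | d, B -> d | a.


Per alternative of B: FIRST(d) = {d}; FIRST(a) = {a}
FIRST(B) = {a, d}


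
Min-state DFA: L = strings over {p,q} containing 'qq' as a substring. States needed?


KMP-style automaton: 2 progress states + 1 absorbing accept = 3
Minimal DFA: 3 states


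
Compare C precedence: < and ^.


'<' is relational (level 7); '^' is bitwise XOR (level 4)
Higher level binds tighter
'<' has higher precedence than '^'


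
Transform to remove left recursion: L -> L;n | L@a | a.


Left-recursive alternatives: L;n, L@a; non-recursive: a
Introduce L': L -> aL', L' -> ;nL' | @aL' | ε


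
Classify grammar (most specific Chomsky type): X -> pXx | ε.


Single nonterminal LHS, but p^n x^n is not regular
Classification: Type 2 (Context-Free)


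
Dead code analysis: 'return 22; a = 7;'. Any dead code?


statement follows a return and is unreachable
Dead: 'a = 7'


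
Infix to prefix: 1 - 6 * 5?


'*' binds tighter: tree is (- 1 (* 6 5))
Prefix: - 1 * 6 5


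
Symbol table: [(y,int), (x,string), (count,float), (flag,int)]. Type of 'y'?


Lookup 'y' → type int


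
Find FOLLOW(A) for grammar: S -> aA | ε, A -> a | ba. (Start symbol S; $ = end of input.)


$ ∈ FOLLOW(S). For each A -> αBβ: add FIRST(β)\{ε} to FOLLOW(B); if β nullable, add FOLLOW(A).
FOLLOW(A) = {$}


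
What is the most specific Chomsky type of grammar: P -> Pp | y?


Left-linear: every RHS is a terminal or one nonterminal followed by a terminal
Classification: Type 3 (Regular)


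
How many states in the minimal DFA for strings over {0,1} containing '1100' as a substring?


KMP-style automaton: 4 progress states + 1 absorbing accept = 5
Minimal DFA: 5 states


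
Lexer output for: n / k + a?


Scan left to right, longest-match per lexeme
Tokens: ID(n), OP(/), ID(k), OP(+), ID(a)


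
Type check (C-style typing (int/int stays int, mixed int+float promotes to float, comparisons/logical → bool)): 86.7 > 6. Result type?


Operand types: float > int
Rule: comparison yields bool
Result type: bool


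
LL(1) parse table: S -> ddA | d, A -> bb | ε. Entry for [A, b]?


For [A, b]: 'b' ∈ FIRST(bb)
Entry: A -> bb


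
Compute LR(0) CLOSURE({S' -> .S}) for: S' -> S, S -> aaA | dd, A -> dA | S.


Start: S' -> .S
For each item with dot before a nonterminal B, add B -> .γ for every B-production
Closure: [S' -> .S, S -> .aaA, S -> .dd]


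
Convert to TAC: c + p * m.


Break into single-operator statements:
t1 = p * m
t2 = c + t1


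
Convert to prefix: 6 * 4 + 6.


left-to-right (same/higher precedence on left): tree is (+ (* 6 4) 6)
Prefix: + * 6 4 6


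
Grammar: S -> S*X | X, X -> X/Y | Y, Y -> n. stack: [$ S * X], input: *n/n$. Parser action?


handle 'S*X' on top; lookahead ∈ FOLLOW(S) = {*, $}
Action: reduce (S -> S*X)


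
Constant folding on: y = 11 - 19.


11 - 19 = -8 at compile time
Optimized: y = -8


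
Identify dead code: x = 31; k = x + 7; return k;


x is read by k's definition; k is returned
No dead code


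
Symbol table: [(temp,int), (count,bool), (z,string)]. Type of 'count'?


Lookup 'count' → type bool


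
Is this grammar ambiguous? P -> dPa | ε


balanced d^n…a^n: each string has a unique parse
Unambiguous


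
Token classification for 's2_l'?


Pattern: letter/underscore followed by alphanumerics, not a keyword
Type: IDENTIFIER


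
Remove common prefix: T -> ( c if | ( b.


Common prefix: '('
Factored: T -> ( T', T' -> c if | b


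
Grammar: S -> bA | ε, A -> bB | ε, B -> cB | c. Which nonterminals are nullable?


A nonterminal is nullable iff some alternative derives ε (directly, or every symbol in it is nullable)
Nullable: {A, S}


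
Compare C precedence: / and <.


'/' is multiplicative (level 10); '<' is relational (level 7)
Higher level binds tighter
'/' has higher precedence than '<'


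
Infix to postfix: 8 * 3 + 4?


Left to right (same or higher precedence on left)
Postfix: 8 3 * 4 +


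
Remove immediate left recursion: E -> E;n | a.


Left-recursive alternatives: E;n; non-recursive: a
Introduce E': E -> aE', E' -> ;nE' | ε


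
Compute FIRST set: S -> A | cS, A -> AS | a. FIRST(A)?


Per alternative of A: FIRST(AS) = {a}; FIRST(a) = {a}
FIRST(A) = {a}


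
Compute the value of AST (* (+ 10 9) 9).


Evaluate inner: (+ 10 9) = 19
Evaluate root: (* 19 9) = 171
Result: 171


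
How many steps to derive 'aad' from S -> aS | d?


Derivation: S => aS => aaS => aad
Steps: 3


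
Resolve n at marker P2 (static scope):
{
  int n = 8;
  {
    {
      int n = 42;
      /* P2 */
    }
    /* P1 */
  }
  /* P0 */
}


n declared in the same block as P2
n = 42


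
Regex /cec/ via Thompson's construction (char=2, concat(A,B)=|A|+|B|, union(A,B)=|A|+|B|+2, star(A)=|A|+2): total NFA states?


Syntax tree has 3 char leaf(s), 0 union(s), 0 star(s)
chars contribute 3×2 = 6; each union adds +2; each star adds +2
Total: 6 + 0 + 0 = 6 states


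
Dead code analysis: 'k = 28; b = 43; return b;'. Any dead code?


k is assigned but never read
Dead: 'k = 28'


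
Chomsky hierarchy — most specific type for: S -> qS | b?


Right-linear: every RHS is a terminal or a terminal followed by one nonterminal
Classification: Type 3 (Regular)


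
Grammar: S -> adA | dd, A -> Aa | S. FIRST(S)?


Per alternative of S: FIRST(adA) = {a}; FIRST(dd) = {d}
FIRST(S) = {a, d}


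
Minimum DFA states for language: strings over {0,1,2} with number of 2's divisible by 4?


Track (count of 2) mod 4: states 0..3, accept at 0
Minimal DFA: 4 states


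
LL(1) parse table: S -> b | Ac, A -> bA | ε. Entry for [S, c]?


For [S, c]: 'c' ∈ FIRST(Ac)
Entry: S -> Ac


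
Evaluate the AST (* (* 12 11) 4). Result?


Evaluate inner: (* 12 11) = 132
Evaluate root: (* 132 4) = 528
Result: 528


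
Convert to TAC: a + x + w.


Break into single-operator statements:
t1 = a + x
t2 = t1 + w


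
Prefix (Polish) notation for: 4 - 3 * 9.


'*' binds tighter: tree is (- 4 (* 3 9))
Prefix: - 4 * 3 9


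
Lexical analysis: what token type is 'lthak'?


Pattern: letter/underscore followed by alphanumerics, not a keyword
Type: IDENTIFIER


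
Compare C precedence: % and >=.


'%' is multiplicative (level 10); '>=' is relational (level 7)
Higher level binds tighter
'%' has higher precedence than '>='


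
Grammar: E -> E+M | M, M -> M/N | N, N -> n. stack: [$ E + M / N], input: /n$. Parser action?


handle 'M/N' on top
Action: reduce (M -> M/N)


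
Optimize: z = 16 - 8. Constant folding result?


16 - 8 = 8 at compile time
Optimized: z = 8


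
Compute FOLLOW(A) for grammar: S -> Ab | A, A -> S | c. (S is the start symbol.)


$ ∈ FOLLOW(S). For each A -> αBβ: add FIRST(β)\{ε} to FOLLOW(B); if β nullable, add FOLLOW(A).
FOLLOW(A) = {$, b}


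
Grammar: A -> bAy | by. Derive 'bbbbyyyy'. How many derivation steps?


Derivation: A => bAy => bbAyy => bbbAyyy => bbbbyyyy
Steps: 4


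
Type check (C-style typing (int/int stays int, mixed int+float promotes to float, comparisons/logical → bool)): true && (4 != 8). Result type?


Operand types: bool && bool
Rule: logical operators take bool operands and yield bool
Result type: bool


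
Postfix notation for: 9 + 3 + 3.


Left to right (same or higher precedence on left)
Postfix: 9 3 + 3 +


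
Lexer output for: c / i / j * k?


Scan left to right, longest-match per lexeme
Tokens: ID(c), OP(/), ID(i), OP(/), ID(j), OP(*), ID(k)


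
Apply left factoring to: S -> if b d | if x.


Common prefix: 'if'
Factored: S -> if S', S' -> b d | x


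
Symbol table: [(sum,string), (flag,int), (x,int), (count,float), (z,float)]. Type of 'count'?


Lookup 'count' → type float


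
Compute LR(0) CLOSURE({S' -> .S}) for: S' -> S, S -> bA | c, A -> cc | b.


Start: S' -> .S
For each item with dot before a nonterminal B, add B -> .γ for every B-production
Closure: [S' -> .S, S -> .bA, S -> .c]


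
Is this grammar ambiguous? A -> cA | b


right-linear, alternatives start with distinct terminals 'c' vs 'b': unique leftmost derivation
Unambiguous


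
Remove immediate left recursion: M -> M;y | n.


Left-recursive alternatives: M;y; non-recursive: n
Introduce M': M -> nM', M' -> ;yM' | ε


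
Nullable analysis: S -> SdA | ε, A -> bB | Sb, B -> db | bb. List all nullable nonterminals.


A nonterminal is nullable iff some alternative derives ε (directly, or every symbol in it is nullable)
Nullable: {S}


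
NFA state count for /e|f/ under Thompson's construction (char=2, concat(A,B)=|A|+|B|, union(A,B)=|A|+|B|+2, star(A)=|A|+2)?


Syntax tree has 2 char leaf(s), 1 union(s), 0 star(s)
chars contribute 2×2 = 4; each union adds +2; each star adds +2
Total: 4 + 2 + 0 = 6 states


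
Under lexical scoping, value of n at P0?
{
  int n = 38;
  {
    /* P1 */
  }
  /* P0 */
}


n declared in the same block as P0
n = 38


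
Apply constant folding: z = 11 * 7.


11 * 7 = 77 at compile time
Optimized: z = 77


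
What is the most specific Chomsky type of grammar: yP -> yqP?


LHS has context (more than one symbol) and |LHS| ≤ |RHS|
Classification: Type 1 (Context-Sensitive)


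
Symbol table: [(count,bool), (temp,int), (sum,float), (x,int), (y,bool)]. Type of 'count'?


Lookup 'count' → type bool


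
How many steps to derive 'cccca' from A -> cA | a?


Derivation: A => cA => ccA => cccA => ccccA => cccca
Steps: 5


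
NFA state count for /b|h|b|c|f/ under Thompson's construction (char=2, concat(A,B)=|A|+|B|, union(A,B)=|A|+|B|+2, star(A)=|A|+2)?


Syntax tree has 5 char leaf(s), 4 union(s), 0 star(s)
chars contribute 5×2 = 10; each union adds +2; each star adds +2
Total: 10 + 8 + 0 = 18 states


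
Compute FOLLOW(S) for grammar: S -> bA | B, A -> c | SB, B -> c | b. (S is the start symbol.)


$ ∈ FOLLOW(S). For each A -> αBβ: add FIRST(β)\{ε} to FOLLOW(B); if β nullable, add FOLLOW(A).
FOLLOW(S) = {$, b, c}


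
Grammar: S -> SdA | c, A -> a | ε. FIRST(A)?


Per alternative of A: FIRST(a) = {a}; FIRST(ε) = {ε}
FIRST(A) = {a, ε}


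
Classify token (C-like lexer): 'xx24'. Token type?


Pattern: letter/underscore followed by alphanumerics, not a keyword
Type: IDENTIFIER


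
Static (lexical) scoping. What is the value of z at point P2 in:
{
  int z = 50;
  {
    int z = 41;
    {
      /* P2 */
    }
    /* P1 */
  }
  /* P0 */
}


P2's block does not declare z; resolves to the enclosing declaration at depth 1
z = 41


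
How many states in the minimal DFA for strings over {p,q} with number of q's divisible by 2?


Track (count of q) mod 2: states 0..1, accept at 0
Minimal DFA: 2 states


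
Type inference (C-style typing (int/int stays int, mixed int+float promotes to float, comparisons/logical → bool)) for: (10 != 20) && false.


Operand types: bool && bool
Rule: logical operators take bool operands and yield bool
Result type: bool


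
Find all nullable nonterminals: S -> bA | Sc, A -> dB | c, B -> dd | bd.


A nonterminal is nullable iff some alternative derives ε (directly, or every symbol in it is nullable)
Nullable: {}


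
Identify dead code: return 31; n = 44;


statement follows a return and is unreachable
Dead: 'n = 44'


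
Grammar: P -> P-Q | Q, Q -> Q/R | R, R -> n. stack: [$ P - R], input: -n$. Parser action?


'R' (not preceded by Q/) is the handle for Q -> R
Action: reduce (Q -> R)


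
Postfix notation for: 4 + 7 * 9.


* has higher precedence, evaluate 7*9 first
Postfix: 4 7 9 * +


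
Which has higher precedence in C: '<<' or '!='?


'<<' is shift (level 8); '!=' is equality (level 6)
Higher level binds tighter
'<<' has higher precedence than '!='


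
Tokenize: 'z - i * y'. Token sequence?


Scan left to right, longest-match per lexeme
Tokens: ID(z), OP(-), ID(i), OP(*), ID(y)


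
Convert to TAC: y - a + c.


Break into single-operator statements:
t1 = y - a
t2 = t1 + c


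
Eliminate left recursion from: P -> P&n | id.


Left-recursive alternatives: P&n; non-recursive: id
Introduce P': P -> idP', P' -> &nP' | ε


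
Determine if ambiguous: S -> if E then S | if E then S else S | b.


dangling else: 'if E then if E then b else b' parses two ways
Ambiguous


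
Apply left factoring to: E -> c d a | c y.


Common prefix: 'c'
Factored: E -> c E', E' -> d a | y


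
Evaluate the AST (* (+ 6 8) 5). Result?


Evaluate inner: (+ 6 8) = 14
Evaluate root: (* 14 5) = 70
Result: 70


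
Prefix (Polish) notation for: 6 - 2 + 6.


left-to-right (same/higher precedence on left): tree is (+ (- 6 2) 6)
Prefix: + - 6 2 6


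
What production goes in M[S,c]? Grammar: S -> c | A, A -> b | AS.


For [S, c]: 'c' ∈ FIRST(c)
Entry: S -> c


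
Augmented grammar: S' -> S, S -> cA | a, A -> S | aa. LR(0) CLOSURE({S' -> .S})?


Start: S' -> .S
For each item with dot before a nonterminal B, add B -> .γ for every B-production
Closure: [S' -> .S, S -> .cA, S -> .a]


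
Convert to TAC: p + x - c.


Break into single-operator statements:
t1 = p + x
t2 = t1 - c


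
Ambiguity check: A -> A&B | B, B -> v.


precedence layered via separate nonterminal B: deterministic
Unambiguous


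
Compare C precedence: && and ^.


'^' is bitwise XOR (level 4); '&&' is logical AND (level 2)
Higher level binds tighter
'^' has higher precedence than '&&'


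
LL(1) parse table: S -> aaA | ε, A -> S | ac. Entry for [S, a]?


For [S, a]: 'a' ∈ FIRST(aaA)
Entry: S -> aaA


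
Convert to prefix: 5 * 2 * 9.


left-to-right (same/higher precedence on left): tree is (* (* 5 2) 9)
Prefix: * * 5 2 9


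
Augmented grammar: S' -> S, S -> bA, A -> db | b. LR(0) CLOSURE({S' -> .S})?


Start: S' -> .S
For each item with dot before a nonterminal B, add B -> .γ for every B-production
Closure: [S' -> .S, S -> .bA]


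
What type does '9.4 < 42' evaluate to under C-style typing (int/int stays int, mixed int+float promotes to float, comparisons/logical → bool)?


Operand types: float < int
Rule: comparison yields bool
Result type: bool


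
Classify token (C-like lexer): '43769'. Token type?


Pattern: digits only
Type: INTEGER_LITERAL


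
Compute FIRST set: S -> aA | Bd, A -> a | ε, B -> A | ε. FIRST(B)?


Per alternative of B: FIRST(A) = {a, ε}; FIRST(ε) = {ε}
FIRST(B) = {a, ε}


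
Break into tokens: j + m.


Scan left to right, longest-match per lexeme
Tokens: ID(j), OP(+), ID(m)


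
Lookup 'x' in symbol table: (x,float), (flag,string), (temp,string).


Lookup 'x' → type float


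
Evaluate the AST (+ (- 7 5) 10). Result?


Evaluate inner: (- 7 5) = 2
Evaluate root: (+ 2 10) = 12
Result: 12


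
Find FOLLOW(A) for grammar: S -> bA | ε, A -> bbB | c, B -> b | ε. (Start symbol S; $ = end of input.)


$ ∈ FOLLOW(S). For each A -> αBβ: add FIRST(β)\{ε} to FOLLOW(B); if β nullable, add FOLLOW(A).
FOLLOW(A) = {$}


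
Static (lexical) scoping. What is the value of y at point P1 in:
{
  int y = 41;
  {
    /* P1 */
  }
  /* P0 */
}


P1's block does not declare y; resolves to the enclosing declaration at depth 0
y = 41


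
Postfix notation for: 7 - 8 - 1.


Left to right (same or higher precedence on left)
Postfix: 7 8 - 1 -


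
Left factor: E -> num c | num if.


Common prefix: 'num'
Factored: E -> num E', E' -> c | if


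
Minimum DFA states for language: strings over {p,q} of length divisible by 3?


Track length mod 3: states 0..2, accept at 0
Minimal DFA: 3 states


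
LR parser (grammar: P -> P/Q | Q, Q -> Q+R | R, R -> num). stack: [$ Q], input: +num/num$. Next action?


shift '+' to continue Q -> Q+R
Action: shift


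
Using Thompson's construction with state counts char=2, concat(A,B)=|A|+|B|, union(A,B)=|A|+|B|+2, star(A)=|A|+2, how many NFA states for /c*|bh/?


Syntax tree has 3 char leaf(s), 1 union(s), 1 star(s)
chars contribute 3×2 = 6; each union adds +2; each star adds +2
Total: 6 + 2 + 2 = 10 states


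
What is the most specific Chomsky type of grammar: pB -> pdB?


LHS has context (more than one symbol) and |LHS| ≤ |RHS|
Classification: Type 1 (Context-Sensitive)


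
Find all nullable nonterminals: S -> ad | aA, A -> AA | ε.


A nonterminal is nullable iff some alternative derives ε (directly, or every symbol in it is nullable)
Nullable: {A}


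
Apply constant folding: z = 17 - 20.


17 - 20 = -3 at compile time
Optimized: z = -3


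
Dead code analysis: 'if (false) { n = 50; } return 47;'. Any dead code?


condition is constant false, so the whole block is unreachable
Dead: 'if (false) { n = 50; }'


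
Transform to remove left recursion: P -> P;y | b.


Left-recursive alternatives: P;y; non-recursive: b
Introduce P': P -> bP', P' -> ;yP' | ε


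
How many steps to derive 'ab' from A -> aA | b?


Derivation: A => aA => ab
Steps: 2


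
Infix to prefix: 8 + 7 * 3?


'*' binds tighter: tree is (+ 8 (* 7 3))
Prefix: + 8 * 7 3


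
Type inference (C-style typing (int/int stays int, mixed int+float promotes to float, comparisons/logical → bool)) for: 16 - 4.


Operand types: int - int
Rule: mixed int/float promotes to float; int/int stays int
Result type: int


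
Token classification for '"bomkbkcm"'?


Pattern: double-quoted sequence
Type: STRING_LITERAL


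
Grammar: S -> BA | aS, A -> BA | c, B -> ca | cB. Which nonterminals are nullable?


A nonterminal is nullable iff some alternative derives ε (directly, or every symbol in it is nullable)
Nullable: {}


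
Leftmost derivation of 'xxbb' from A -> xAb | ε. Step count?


Derivation: A => xAb => xxAbb => xxbb
Steps: 3


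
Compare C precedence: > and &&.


'>' is relational (level 7); '&&' is logical AND (level 2)
Higher level binds tighter
'>' has higher precedence than '&&'


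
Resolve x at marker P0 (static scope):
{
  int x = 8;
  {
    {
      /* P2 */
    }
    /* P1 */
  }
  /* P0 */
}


x declared in the same block as P0
x = 8


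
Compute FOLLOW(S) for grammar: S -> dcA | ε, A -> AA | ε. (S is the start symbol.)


$ ∈ FOLLOW(S). For each A -> αBβ: add FIRST(β)\{ε} to FOLLOW(B); if β nullable, add FOLLOW(A).
FOLLOW(S) = {$}


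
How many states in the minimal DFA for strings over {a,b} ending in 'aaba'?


Track the longest suffix of input matching a prefix of 'aaba': 5 classes (prefixes of length 0..4)
Minimal DFA: 5 states


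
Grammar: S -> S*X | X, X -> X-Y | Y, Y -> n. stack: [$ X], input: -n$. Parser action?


shift '-' to continue X -> X-Y
Action: shift


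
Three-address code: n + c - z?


Break into single-operator statements:
t1 = n + c
t2 = t1 - z


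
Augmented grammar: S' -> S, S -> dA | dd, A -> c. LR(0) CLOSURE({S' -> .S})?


Start: S' -> .S
For each item with dot before a nonterminal B, add B -> .γ for every B-production
Closure: [S' -> .S, S -> .dA, S -> .dd]


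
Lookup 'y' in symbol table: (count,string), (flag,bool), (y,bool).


Lookup 'y' → type bool


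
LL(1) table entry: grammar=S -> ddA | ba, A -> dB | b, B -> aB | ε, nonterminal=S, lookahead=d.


For [S, d]: 'd' ∈ FIRST(ddA)
Entry: S -> ddA


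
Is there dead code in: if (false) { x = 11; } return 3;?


condition is constant false, so the whole block is unreachable
Dead: 'if (false) { x = 11; }'


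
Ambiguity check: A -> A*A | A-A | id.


'id*id-id' has two parse trees (no precedence encoded between * and -)
Ambiguous


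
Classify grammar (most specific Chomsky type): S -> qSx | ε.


Single nonterminal LHS, but q^n x^n is not regular
Classification: Type 2 (Context-Free)


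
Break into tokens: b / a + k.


Scan left to right, longest-match per lexeme
Tokens: ID(b), OP(/), ID(a), OP(+), ID(k)


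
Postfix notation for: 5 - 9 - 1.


Left to right (same or higher precedence on left)
Postfix: 5 9 - 1 -


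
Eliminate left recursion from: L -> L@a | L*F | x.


Left-recursive alternatives: L@a, L*F; non-recursive: x
Introduce L': L -> xL', L' -> @aL' | *FL' | ε


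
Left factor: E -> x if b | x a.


Common prefix: 'x'
Factored: E -> x E', E' -> if b | a


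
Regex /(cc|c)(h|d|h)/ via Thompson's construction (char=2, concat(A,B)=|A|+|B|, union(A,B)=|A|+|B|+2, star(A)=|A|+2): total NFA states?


Syntax tree has 6 char leaf(s), 3 union(s), 0 star(s)
chars contribute 6×2 = 12; each union adds +2; each star adds +2
Total: 12 + 6 + 0 = 18 states


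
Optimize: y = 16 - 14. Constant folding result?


16 - 14 = 2 at compile time
Optimized: y = 2


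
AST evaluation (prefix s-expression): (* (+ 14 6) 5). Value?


Evaluate inner: (+ 14 6) = 20
Evaluate root: (* 20 5) = 100
Result: 100


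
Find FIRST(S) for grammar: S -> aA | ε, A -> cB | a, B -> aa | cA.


Per alternative of S: FIRST(aA) = {a}; FIRST(ε) = {ε}
FIRST(S) = {a, ε}


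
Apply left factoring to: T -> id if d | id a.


Common prefix: 'id'
Factored: T -> id T', T' -> if d | a


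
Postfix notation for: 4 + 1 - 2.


Left to right (same or higher precedence on left)
Postfix: 4 1 + 2 -


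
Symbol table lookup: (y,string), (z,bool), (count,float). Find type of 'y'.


Lookup 'y' → type string


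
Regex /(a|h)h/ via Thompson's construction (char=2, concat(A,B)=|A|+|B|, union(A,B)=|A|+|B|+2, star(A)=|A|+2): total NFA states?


Syntax tree has 3 char leaf(s), 1 union(s), 0 star(s)
chars contribute 3×2 = 6; each union adds +2; each star adds +2
Total: 6 + 2 + 0 = 8 states


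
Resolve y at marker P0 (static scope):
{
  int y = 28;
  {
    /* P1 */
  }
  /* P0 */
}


y declared in the same block as P0
y = 28


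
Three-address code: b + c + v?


Break into single-operator statements:
t1 = b + c
t2 = t1 + v


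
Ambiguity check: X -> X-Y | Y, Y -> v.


precedence layered via separate nonterminal Y: deterministic
Unambiguous


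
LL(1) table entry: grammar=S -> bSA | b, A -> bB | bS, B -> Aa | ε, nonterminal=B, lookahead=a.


For [B, a]: ε is nullable and 'a' ∈ FOLLOW(B)
Entry: B -> ε


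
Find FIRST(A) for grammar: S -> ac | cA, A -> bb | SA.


Per alternative of A: FIRST(bb) = {b}; FIRST(SA) = {a, c}
FIRST(A) = {a, b, c}


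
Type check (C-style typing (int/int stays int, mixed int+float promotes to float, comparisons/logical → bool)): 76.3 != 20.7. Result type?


Operand types: float != float
Rule: comparison yields bool
Result type: bool


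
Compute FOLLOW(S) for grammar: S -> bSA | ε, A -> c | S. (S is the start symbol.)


$ ∈ FOLLOW(S). For each A -> αBβ: add FIRST(β)\{ε} to FOLLOW(B); if β nullable, add FOLLOW(A).
FOLLOW(S) = {$, b, c}


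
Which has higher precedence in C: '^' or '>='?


'>=' is relational (level 7); '^' is bitwise XOR (level 4)
Higher level binds tighter
'>=' has higher precedence than '^'


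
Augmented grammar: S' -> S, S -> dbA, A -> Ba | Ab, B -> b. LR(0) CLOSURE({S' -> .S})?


Start: S' -> .S
For each item with dot before a nonterminal B, add B -> .γ for every B-production
Closure: [S' -> .S, S -> .dbA]


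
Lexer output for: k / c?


Scan left to right, longest-match per lexeme
Tokens: ID(k), OP(/), ID(c)


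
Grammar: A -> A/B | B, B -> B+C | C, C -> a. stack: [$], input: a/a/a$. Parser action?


no handle on stack; shift 'a'
Action: shift


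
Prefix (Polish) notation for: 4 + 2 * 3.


'*' binds tighter: tree is (+ 4 (* 2 3))
Prefix: + 4 * 2 3


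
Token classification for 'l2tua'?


Pattern: letter/underscore followed by alphanumerics, not a keyword
Type: IDENTIFIER


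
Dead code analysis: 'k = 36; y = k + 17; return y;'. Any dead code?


k is read by y's definition; y is returned
No dead code


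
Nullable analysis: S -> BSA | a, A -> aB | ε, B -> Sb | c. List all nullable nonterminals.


A nonterminal is nullable iff some alternative derives ε (directly, or every symbol in it is nullable)
Nullable: {A}


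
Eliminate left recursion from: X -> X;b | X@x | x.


Left-recursive alternatives: X;b, X@x; non-recursive: x
Introduce X': X -> xX', X' -> ;bX' | @xX' | ε


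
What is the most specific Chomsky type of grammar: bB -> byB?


LHS has context (more than one symbol) and |LHS| ≤ |RHS|
Classification: Type 1 (Context-Sensitive)


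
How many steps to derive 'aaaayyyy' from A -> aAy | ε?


Derivation: A => aAy => aaAyy => aaaAyyy => aaaaAyyyy => aaaayyyy
Steps: 5


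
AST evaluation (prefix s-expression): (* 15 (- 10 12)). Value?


Evaluate inner: (- 10 12) = -2
Evaluate root: (* 15 -2) = -30
Result: -30


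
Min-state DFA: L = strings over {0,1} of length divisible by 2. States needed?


Track length mod 2: states 0..1, accept at 0
Minimal DFA: 2 states


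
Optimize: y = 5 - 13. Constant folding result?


5 - 13 = -8 at compile time
Optimized: y = -8


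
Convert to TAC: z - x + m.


Break into single-operator statements:
t1 = z - x
t2 = t1 + m


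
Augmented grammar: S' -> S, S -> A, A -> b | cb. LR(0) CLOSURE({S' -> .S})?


Start: S' -> .S
For each item with dot before a nonterminal B, add B -> .γ for every B-production
Closure: [S' -> .S, S -> .A, A -> .b, A -> .cb]


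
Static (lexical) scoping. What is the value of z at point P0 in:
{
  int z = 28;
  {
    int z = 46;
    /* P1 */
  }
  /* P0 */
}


z declared in the same block as P0
z = 28


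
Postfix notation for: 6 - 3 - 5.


Left to right (same or higher precedence on left)
Postfix: 6 3 - 5 -


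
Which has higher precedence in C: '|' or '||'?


'|' is bitwise OR (level 3); '||' is logical OR (level 1)
Higher level binds tighter
'|' has higher precedence than '||'


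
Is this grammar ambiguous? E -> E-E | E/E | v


'v-v/v' has two parse trees (no precedence encoded between - and /)
Ambiguous


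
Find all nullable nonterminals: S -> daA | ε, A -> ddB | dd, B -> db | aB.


A nonterminal is nullable iff some alternative derives ε (directly, or every symbol in it is nullable)
Nullable: {S}


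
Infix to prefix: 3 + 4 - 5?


left-to-right (same/higher precedence on left): tree is (- (+ 3 4) 5)
Prefix: - + 3 4 5


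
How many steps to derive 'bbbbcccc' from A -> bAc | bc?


Derivation: A => bAc => bbAcc => bbbAccc => bbbbcccc
Steps: 4


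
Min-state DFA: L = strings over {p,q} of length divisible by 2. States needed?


Track length mod 2: states 0..1, accept at 0
Minimal DFA: 2 states


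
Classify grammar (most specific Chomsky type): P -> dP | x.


Right-linear: every RHS is a terminal or a terminal followed by one nonterminal
Classification: Type 3 (Regular)


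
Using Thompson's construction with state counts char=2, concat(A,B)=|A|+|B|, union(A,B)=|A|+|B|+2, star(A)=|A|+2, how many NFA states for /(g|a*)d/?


Syntax tree has 3 char leaf(s), 1 union(s), 1 star(s)
chars contribute 3×2 = 6; each union adds +2; each star adds +2
Total: 6 + 2 + 2 = 10 states


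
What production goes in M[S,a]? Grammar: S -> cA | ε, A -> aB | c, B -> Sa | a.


For [S, a]: ε is nullable and 'a' ∈ FOLLOW(S)
Entry: S -> ε


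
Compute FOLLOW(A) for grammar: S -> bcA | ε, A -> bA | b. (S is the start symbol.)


$ ∈ FOLLOW(S). For each A -> αBβ: add FIRST(β)\{ε} to FOLLOW(B); if β nullable, add FOLLOW(A).
FOLLOW(A) = {$}


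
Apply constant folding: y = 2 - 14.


2 - 14 = -12 at compile time
Optimized: y = -12


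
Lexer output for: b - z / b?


Scan left to right, longest-match per lexeme
Tokens: ID(b), OP(-), ID(z), OP(/), ID(b)


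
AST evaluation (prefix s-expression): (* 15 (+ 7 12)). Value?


Evaluate inner: (+ 7 12) = 19
Evaluate root: (* 15 19) = 285
Result: 285


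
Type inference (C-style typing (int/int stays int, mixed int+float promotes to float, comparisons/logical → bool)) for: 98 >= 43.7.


Operand types: int >= float
Rule: comparison yields bool
Result type: bool


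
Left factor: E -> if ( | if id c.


Common prefix: 'if'
Factored: E -> if E', E' -> ( | id c


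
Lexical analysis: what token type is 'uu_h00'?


Pattern: letter/underscore followed by alphanumerics, not a keyword
Type: IDENTIFIER


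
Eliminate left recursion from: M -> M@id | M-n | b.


Left-recursive alternatives: M@id, M-n; non-recursive: b
Introduce M': M -> bM', M' -> @idM' | -nM' | ε


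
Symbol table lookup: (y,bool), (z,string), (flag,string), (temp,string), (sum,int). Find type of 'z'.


Lookup 'z' → type string


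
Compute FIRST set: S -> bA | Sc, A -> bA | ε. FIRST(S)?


Per alternative of S: FIRST(bA) = {b}; FIRST(Sc) = {b}
FIRST(S) = {b}


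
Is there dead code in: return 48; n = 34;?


statement follows a return and is unreachable
Dead: 'n = 34'


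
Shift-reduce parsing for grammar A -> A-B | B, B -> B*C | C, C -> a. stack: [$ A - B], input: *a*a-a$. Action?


'*' can extend B; shift to build B -> B*C
Action: shift


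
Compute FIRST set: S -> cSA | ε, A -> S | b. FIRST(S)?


Per alternative of S: FIRST(cSA) = {c}; FIRST(ε) = {ε}
FIRST(S) = {c, ε}


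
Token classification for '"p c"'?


Pattern: double-quoted sequence
Type: STRING_LITERAL


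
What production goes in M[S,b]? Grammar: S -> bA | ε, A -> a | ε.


For [S, b]: 'b' ∈ FIRST(bA)
Entry: S -> bA


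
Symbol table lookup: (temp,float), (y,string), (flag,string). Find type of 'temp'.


Lookup 'temp' → type float


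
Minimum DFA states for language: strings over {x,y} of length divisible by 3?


Track length mod 3: states 0..2, accept at 0
Minimal DFA: 3 states


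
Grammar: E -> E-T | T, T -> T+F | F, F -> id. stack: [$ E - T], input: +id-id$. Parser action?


'+' can extend T; shift to build T -> T+F
Action: shift


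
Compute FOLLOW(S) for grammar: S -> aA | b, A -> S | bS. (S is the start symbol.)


$ ∈ FOLLOW(S). For each A -> αBβ: add FIRST(β)\{ε} to FOLLOW(B); if β nullable, add FOLLOW(A).
FOLLOW(S) = {$}


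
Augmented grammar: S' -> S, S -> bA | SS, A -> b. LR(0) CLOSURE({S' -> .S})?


Start: S' -> .S
For each item with dot before a nonterminal B, add B -> .γ for every B-production
Closure: [S' -> .S, S -> .bA, S -> .SS]


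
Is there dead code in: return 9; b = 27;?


statement follows a return and is unreachable
Dead: 'b = 27'


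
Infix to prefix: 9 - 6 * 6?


'*' binds tighter: tree is (- 9 (* 6 6))
Prefix: - 9 * 6 6


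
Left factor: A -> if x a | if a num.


Common prefix: 'if'
Factored: A -> if A', A' -> x a | a num


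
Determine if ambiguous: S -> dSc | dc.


balanced d^n…c^n: each string has a unique parse
Unambiguous


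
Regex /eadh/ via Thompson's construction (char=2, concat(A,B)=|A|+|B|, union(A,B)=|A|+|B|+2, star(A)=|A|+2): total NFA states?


Syntax tree has 4 char leaf(s), 0 union(s), 0 star(s)
chars contribute 4×2 = 8; each union adds +2; each star adds +2
Total: 8 + 0 + 0 = 8 states


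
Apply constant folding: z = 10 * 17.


10 * 17 = 170 at compile time
Optimized: z = 170


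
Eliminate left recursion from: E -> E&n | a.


Left-recursive alternatives: E&n; non-recursive: a
Introduce E': E -> aE', E' -> &nE' | ε


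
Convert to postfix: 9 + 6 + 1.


Left to right (same or higher precedence on left)
Postfix: 9 6 + 1 +


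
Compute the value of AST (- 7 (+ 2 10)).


Evaluate inner: (+ 2 10) = 12
Evaluate root: (- 7 12) = -5
Result: -5


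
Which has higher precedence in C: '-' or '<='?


'-' is additive (level 9); '<=' is relational (level 7)
Higher level binds tighter
'-' has higher precedence than '<='


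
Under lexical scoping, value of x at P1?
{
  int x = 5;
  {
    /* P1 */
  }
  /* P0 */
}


P1's block does not declare x; resolves to the enclosing declaration at depth 0
x = 5


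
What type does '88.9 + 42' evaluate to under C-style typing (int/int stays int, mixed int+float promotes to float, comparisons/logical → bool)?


Operand types: float + int
Rule: mixed int/float promotes to float; int/int stays int
Result type: float


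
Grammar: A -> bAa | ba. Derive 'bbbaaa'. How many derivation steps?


Derivation: A => bAa => bbAaa => bbbaaa
Steps: 3


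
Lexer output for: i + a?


Scan left to right, longest-match per lexeme
Tokens: ID(i), OP(+), ID(a)


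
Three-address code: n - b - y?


Break into single-operator statements:
t1 = n - b
t2 = t1 - y


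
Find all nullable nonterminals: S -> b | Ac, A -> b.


A nonterminal is nullable iff some alternative derives ε (directly, or every symbol in it is nullable)
Nullable: {}


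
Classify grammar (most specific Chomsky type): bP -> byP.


LHS has context (more than one symbol) and |LHS| ≤ |RHS|
Classification: Type 1 (Context-Sensitive)


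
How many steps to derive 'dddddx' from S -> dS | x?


Derivation: S => dS => ddS => dddS => ddddS => dddddS => dddddx
Steps: 6


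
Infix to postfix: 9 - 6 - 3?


Left to right (same or higher precedence on left)
Postfix: 9 6 - 3 -


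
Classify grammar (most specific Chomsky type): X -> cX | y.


Right-linear: every RHS is a terminal or a terminal followed by one nonterminal
Classification: Type 3 (Regular)


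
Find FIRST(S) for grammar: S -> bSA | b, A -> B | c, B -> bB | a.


Per alternative of S: FIRST(bSA) = {b}; FIRST(b) = {b}
FIRST(S) = {b}


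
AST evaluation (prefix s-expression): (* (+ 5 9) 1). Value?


Evaluate inner: (+ 5 9) = 14
Evaluate root: (* 14 1) = 14
Result: 14


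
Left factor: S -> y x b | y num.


Common prefix: 'y'
Factored: S -> y S', S' -> x b | num


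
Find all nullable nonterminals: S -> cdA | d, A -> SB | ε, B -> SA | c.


A nonterminal is nullable iff some alternative derives ε (directly, or every symbol in it is nullable)
Nullable: {A}


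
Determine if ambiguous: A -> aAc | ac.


balanced a^n…c^n: each string has a unique parse
Unambiguous


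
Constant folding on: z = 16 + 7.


16 + 7 = 23 at compile time
Optimized: z = 23


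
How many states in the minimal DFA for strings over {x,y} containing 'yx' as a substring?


KMP-style automaton: 2 progress states + 1 absorbing accept = 3
Minimal DFA: 3 states


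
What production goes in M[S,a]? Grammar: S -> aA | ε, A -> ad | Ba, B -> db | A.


For [S, a]: 'a' ∈ FIRST(aA)
Entry: S -> aA


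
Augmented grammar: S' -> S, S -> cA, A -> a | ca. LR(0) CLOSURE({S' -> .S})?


Start: S' -> .S
For each item with dot before a nonterminal B, add B -> .γ for every B-production
Closure: [S' -> .S, S -> .cA]


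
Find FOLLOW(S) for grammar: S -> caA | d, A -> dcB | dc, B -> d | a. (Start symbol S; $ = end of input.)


$ ∈ FOLLOW(S). For each A -> αBβ: add FIRST(β)\{ε} to FOLLOW(B); if β nullable, add FOLLOW(A).
FOLLOW(S) = {$}


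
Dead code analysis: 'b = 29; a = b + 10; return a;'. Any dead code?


b is read by a's definition; a is returned
No dead code


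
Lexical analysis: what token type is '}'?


Pattern: delimiter/punctuation
Type: PUNCTUATION


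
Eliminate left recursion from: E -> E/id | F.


Left-recursive alternatives: E/id; non-recursive: F
Introduce E': E -> FE', E' -> /idE' | ε


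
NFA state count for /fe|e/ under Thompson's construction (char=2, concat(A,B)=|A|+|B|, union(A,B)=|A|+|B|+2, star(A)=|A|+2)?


Syntax tree has 3 char leaf(s), 1 union(s), 0 star(s)
chars contribute 3×2 = 6; each union adds +2; each star adds +2
Total: 6 + 2 + 0 = 8 states


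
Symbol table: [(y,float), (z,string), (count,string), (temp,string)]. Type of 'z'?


Lookup 'z' → type string


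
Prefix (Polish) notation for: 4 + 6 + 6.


left-to-right (same/higher precedence on left): tree is (+ (+ 4 6) 6)
Prefix: + + 4 6 6


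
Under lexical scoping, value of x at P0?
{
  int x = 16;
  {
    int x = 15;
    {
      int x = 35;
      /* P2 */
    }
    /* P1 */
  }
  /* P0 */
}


x declared in the same block as P0
x = 16


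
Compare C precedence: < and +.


'+' is additive (level 9); '<' is relational (level 7)
Higher level binds tighter
'+' has higher precedence than '<'


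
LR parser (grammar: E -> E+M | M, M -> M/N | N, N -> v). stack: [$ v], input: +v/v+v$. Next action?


'v' on top is the handle for N -> v
Action: reduce (N -> v)


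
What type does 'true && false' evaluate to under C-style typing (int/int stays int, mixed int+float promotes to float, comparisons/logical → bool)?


Operand types: bool && bool
Rule: logical operators take bool operands and yield bool
Result type: bool
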